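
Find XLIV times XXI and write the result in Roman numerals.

XLIV = 44
XXI = 21
44 × 21 = 924

CMXXIV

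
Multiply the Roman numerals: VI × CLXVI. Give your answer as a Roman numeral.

VI = 6
CLXVI = 166
6 × 166 = 996

CMXCVI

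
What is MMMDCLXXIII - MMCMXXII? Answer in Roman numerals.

MMMDCLXXIII = 3673
MMCMXXII = 2922
3673 - 2922 = 751

DCCLI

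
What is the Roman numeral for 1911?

Convert 1911 to Roman numerals:
  1911 contains 1×1000 (M)
  911 contains 1×900 (CM)
  11 contains 1×10 (X)
  1 contains 1×1 (I)

MCMXI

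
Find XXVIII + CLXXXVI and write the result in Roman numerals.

XXVIII = 28
CLXXXVI = 186
28 + 186 = 214

CCXIV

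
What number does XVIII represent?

XVIII: X=10, V=5, I=1, I=1, I=1
10 + 5 + 1 + 1 + 1 = 18

18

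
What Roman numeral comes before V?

V = 5; previous is 4

IV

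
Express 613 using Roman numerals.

Convert 613 to Roman numerals:
  613 contains 1×500 (D)
  113 contains 1×100 (C)
  13 contains 1×10 (X)
  3 contains 3×1 (III)

DCXIII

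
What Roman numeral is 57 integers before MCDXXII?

MCDXXII = 1422
1422 - 57 = 1365

MCCCLXV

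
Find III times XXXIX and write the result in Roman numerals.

III = 3
XXXIX = 39
3 × 39 = 117

CXVII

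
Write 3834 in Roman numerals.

Convert 3834 to Roman numerals:
  3834 contains 3×1000 (MMM)
  834 contains 1×500 (D)
  334 contains 3×100 (CCC)
  34 contains 3×10 (XXX)
  4 contains 1×4 (IV)

MMMDCCCXXXIV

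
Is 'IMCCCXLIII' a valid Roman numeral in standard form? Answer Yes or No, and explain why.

'IMCCCXLIII': Invalid subtractive combination: IM

No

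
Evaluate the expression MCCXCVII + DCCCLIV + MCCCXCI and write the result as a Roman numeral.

MCCXCVII = 1297, DCCCLIV = 854, MCCCXCI = 1391
1297 + 854 = 2151
2151 + 1391 = 3542

MMMDXLII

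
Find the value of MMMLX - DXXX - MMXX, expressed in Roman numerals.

MMMLX = 3060, DXXX = 530, MMXX = 2020
3060 - 530 = 2530
2530 - 2020 = 510

DX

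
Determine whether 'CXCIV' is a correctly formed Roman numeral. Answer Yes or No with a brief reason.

'CXCIV': Check the rules: uses only the symbols I, V, X, L, C, D, M; no symbol is repeated more than three times in a row; V, L and D each appear at most once; the only places a smaller symbol precedes a larger one are the allowed subtractive pairs XC, IV, the symbol right after such a pair (if any) is smaller than the pair's first symbol, and otherwise the values never increase from left to right. Value: C (100) + XC (90) + IV (4) = 194. So it is a valid standard Roman numeral.

Yes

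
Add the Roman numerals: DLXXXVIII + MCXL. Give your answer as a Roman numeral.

DLXXXVIII = 588
MCXL = 1140
588 + 1140 = 1728

MDCCXXVIII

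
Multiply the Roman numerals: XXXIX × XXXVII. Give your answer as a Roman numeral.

XXXIX = 39
XXXVII = 37
39 × 37 = 1443

MCDXLIII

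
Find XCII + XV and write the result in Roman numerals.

XCII = 92
XV = 15
92 + 15 = 107

CVII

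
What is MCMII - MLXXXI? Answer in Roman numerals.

MCMII = 1902
MLXXXI = 1081
1902 - 1081 = 821

DCCCXXI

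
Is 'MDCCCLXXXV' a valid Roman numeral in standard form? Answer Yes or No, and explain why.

'MDCCCLXXXV': Check the rules: uses only the symbols I, V, X, L, C, D, M; no symbol is repeated more than three times in a row; V, L and D each appear at most once; no smaller symbol precedes a larger one (values never increase from left to right). Value: M (1000) + D (500) + C (100) + C (100) + C (100) + L (50) + X (10) + X (10) + X (10) + V (5) = 1885. So it is a valid standard Roman numeral.

Yes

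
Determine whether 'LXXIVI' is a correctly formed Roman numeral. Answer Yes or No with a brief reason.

'LXXIVI': I cannot come right after the subtractive pair IV: once I is subtracted in IV, the next symbol must be smaller than I

No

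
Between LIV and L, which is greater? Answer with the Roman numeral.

LIV = 54
L = 50
54 is larger

LIV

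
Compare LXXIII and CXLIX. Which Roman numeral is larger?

LXXIII = 73
CXLIX = 149
149 is larger

CXLIX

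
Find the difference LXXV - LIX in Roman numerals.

LXXV = 75
LIX = 59
75 - 59 = 16

XVI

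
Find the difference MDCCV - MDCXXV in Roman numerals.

MDCCV = 1705
MDCXXV = 1625
1705 - 1625 = 80

LXXX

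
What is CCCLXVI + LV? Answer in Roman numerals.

CCCLXVI = 366
LV = 55
366 + 55 = 421

CDXXI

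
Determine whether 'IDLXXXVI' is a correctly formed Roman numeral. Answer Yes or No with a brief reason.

'IDLXXXVI': Invalid subtractive combination: ID

No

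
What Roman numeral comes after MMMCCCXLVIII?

MMMCCCXLVIII = 3348; next is 3349

MMMCCCXLIX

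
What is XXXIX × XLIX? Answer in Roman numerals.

XXXIX = 39
XLIX = 49
39 × 49 = 1911

MCMXI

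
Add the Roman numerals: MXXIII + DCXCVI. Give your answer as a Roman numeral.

MXXIII = 1023
DCXCVI = 696
1023 + 696 = 1719

MDCCXIX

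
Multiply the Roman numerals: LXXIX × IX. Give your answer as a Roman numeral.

LXXIX = 79
IX = 9
79 × 9 = 711

DCCXI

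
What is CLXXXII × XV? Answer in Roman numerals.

CLXXXII = 182
XV = 15
182 × 15 = 2730

MMDCCXXX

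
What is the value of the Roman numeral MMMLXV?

MMMLXV: M=1000, M=1000, M=1000, L=50, X=10, V=5
1000 + 1000 + 1000 + 50 + 10 + 5 = 3065

3065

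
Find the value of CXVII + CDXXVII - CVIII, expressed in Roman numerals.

CXVII = 117, CDXXVII = 427, CVIII = 108
117 + 427 = 544
544 - 108 = 436

CDXXXVI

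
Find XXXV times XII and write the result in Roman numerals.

XXXV = 35
XII = 12
35 × 12 = 420

CDXX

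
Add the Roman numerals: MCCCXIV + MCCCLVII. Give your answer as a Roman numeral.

MCCCXIV = 1314
MCCCLVII = 1357
1314 + 1357 = 2671

MMDCLXXI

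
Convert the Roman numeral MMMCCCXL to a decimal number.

MMMCCCXL: M=1000, M=1000, M=1000, C=100, C=100, C=100, XL=40
1000 + 1000 + 1000 + 100 + 100 + 100 + 40 = 3340

3340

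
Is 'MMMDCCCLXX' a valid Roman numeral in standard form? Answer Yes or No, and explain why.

'MMMDCCCLXX': Check the rules: uses only the symbols I, V, X, L, C, D, M; no symbol is repeated more than three times in a row; V, L and D each appear at most once; no smaller symbol precedes a larger one (values never increase from left to right). Value: M (1000) + M (1000) + M (1000) + D (500) + C (100) + C (100) + C (100) + L (50) + X (10) + X (10) = 3870. So it is a valid standard Roman numeral.

Yes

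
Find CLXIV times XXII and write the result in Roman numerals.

CLXIV = 164
XXII = 22
164 × 22 = 3608

MMMDCVIII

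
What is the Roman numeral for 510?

Convert 510 to Roman numerals:
  510 contains 1×500 (D)
  10 contains 1×10 (X)

DX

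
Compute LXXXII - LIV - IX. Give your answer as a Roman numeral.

LXXXII = 82, LIV = 54, IX = 9
82 - 54 = 28
28 - 9 = 19

XIX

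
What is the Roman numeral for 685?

Convert 685 to Roman numerals:
  685 contains 1×500 (D)
  185 contains 1×100 (C)
  85 contains 1×50 (L)
  35 contains 3×10 (XXX)
  5 contains 1×5 (V)

DCLXXXV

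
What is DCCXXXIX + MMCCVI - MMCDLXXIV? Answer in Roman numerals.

DCCXXXIX = 739, MMCCVI = 2206, MMCDLXXIV = 2474
739 + 2206 = 2945
2945 - 2474 = 471

CDLXXI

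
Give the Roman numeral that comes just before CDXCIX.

CDXCIX = 499; previous is 498

CDXCVIII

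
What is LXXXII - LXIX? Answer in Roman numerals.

LXXXII = 82
LXIX = 69
82 - 69 = 13

XIII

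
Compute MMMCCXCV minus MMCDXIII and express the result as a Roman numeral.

MMMCCXCV = 3295
MMCDXIII = 2413
3295 - 2413 = 882

DCCCLXXXII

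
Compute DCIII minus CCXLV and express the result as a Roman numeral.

DCIII = 603
CCXLV = 245
603 - 245 = 358

CCCLVIII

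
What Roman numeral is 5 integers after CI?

CI = 101
101 + 5 = 106

CVI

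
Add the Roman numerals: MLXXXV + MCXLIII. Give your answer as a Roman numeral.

MLXXXV = 1085
MCXLIII = 1143
1085 + 1143 = 2228

MMCCXXVIII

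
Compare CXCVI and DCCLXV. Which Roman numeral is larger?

CXCVI = 196
DCCLXV = 765
765 is larger

DCCLXV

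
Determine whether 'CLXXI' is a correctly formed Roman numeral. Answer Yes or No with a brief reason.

'CLXXI': Check the rules: uses only the symbols I, V, X, L, C, D, M; no symbol is repeated more than three times in a row; V, L and D each appear at most once; no smaller symbol precedes a larger one (values never increase from left to right). Value: C (100) + L (50) + X (10) + X (10) + I (1) = 171. So it is a valid standard Roman numeral.

Yes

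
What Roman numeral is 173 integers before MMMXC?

MMMXC = 3090
3090 - 173 = 2917

MMCMXVII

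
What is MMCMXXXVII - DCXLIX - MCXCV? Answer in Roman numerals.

MMCMXXXVII = 2937, DCXLIX = 649, MCXCV = 1195
2937 - 649 = 2288
2288 - 1195 = 1093

MXCIII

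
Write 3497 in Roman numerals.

Convert 3497 to Roman numerals:
  3497 contains 3×1000 (MMM)
  497 contains 1×400 (CD)
  97 contains 1×90 (XC)
  7 contains 1×5 (V)
  2 contains 2×1 (II)

MMMCDXCVII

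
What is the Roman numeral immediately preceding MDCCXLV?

MDCCXLV = 1745, so the previous integer is 1745 - 1 = 1744

MDCCXLIV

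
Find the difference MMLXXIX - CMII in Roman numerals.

MMLXXIX = 2079
CMII = 902
2079 - 902 = 1177

MCLXXVII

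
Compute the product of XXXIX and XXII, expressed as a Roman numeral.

XXXIX = 39
XXII = 22
39 × 22 = 858

DCCCLVIII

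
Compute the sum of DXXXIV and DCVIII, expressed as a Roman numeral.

DXXXIV = 534
DCVIII = 608
534 + 608 = 1142

MCXLII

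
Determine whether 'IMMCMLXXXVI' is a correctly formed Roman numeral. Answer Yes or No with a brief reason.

'IMMCMLXXXVI': Invalid subtractive combination: IM

No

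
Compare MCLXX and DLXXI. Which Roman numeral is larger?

MCLXX = 1170
DLXXI = 571
1170 is larger

MCLXX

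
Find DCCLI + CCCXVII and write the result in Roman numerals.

DCCLI = 751
CCCXVII = 317
751 + 317 = 1068

MLXVIII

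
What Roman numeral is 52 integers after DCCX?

DCCX = 710
710 + 52 = 762

DCCLXII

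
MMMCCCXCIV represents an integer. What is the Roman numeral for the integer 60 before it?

MMMCCCXCIV = 3394
3394 - 60 = 3334

MMMCCCXXXIV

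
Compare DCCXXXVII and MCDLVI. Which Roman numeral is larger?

DCCXXXVII = 737
MCDLVI = 1456
1456 is larger

MCDLVI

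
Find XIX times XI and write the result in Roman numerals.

XIX = 19
XI = 11
19 × 11 = 209

CCIX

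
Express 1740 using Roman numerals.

Convert 1740 to Roman numerals:
  1740 contains 1×1000 (M)
  740 contains 1×500 (D)
  240 contains 2×100 (CC)
  40 contains 1×40 (XL)

MDCCXL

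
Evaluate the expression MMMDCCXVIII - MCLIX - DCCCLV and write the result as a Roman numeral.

MMMDCCXVIII = 3718, MCLIX = 1159, DCCCLV = 855
3718 - 1159 = 2559
2559 - 855 = 1704

MDCCIV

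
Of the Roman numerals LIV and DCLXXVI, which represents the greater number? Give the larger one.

LIV = 54
DCLXXVI = 676
676 is larger

DCLXXVI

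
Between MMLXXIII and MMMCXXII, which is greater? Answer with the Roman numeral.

MMLXXIII = 2073
MMMCXXII = 3122
3122 is larger

MMMCXXII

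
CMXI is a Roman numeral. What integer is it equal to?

CMXI: CM=900, X=10, I=1
900 + 10 + 1 = 911

911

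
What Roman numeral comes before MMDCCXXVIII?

MMDCCXXVIII = 2728; previous is 2727

MMDCCXXVII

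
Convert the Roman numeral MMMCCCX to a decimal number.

MMMCCCX: M=1000, M=1000, M=1000, C=100, C=100, C=100, X=10
1000 + 1000 + 1000 + 100 + 100 + 100 + 10 = 3310

3310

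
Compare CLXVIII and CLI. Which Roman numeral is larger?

CLXVIII = 168
CLI = 151
168 is larger

CLXVIII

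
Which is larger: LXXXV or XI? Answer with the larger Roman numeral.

LXXXV = 85
XI = 11
85 is larger

LXXXV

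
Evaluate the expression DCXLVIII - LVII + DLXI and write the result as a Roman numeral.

DCXLVIII = 648, LVII = 57, DLXI = 561
648 - 57 = 591
591 + 561 = 1152

MCLII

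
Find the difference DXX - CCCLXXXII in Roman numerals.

DXX = 520
CCCLXXXII = 382
520 - 382 = 138

CXXXVIII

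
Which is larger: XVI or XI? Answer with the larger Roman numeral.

XVI = 16
XI = 11
16 is larger

XVI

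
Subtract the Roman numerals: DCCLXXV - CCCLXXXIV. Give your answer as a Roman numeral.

DCCLXXV = 775
CCCLXXXIV = 384
775 - 384 = 391

CCCXCI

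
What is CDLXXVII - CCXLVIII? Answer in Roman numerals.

CDLXXVII = 477
CCXLVIII = 248
477 - 248 = 229

CCXXIX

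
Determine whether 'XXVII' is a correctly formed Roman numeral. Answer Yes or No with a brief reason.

'XXVII': Check the rules: uses only the symbols I, V, X, L, C, D, M; no symbol is repeated more than three times in a row; V, L and D each appear at most once; no smaller symbol precedes a larger one (values never increase from left to right). Value: X (10) + X (10) + V (5) + I (1) + I (1) = 27. So it is a valid standard Roman numeral.

Yes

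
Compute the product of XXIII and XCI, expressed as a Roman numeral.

XXIII = 23
XCI = 91
23 × 91 = 2093

MMXCIII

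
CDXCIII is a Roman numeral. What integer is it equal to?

CDXCIII: CD=400, XC=90, I=1, I=1, I=1
400 + 90 + 1 + 1 + 1 = 493

493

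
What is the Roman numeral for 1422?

Convert 1422 to Roman numerals:
  1422 contains 1×1000 (M)
  422 contains 1×400 (CD)
  22 contains 2×10 (XX)
  2 contains 2×1 (II)

MCDXXII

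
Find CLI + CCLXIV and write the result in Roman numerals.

CLI = 151
CCLXIV = 264
151 + 264 = 415

CDXV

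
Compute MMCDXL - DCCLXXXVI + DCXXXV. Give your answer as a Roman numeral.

MMCDXL = 2440, DCCLXXXVI = 786, DCXXXV = 635
2440 - 786 = 1654
1654 + 635 = 2289

MMCCLXXXIX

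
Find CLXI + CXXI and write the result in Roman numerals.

CLXI = 161
CXXI = 121
161 + 121 = 282

CCLXXXII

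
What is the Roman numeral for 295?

Convert 295 to Roman numerals:
  295 contains 2×100 (CC)
  95 contains 1×90 (XC)
  5 contains 1×5 (V)

CCXCV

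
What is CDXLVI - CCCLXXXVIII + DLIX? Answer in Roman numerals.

CDXLVI = 446, CCCLXXXVIII = 388, DLIX = 559
446 - 388 = 58
58 + 559 = 617

DCXVII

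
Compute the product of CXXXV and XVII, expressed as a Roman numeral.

CXXXV = 135
XVII = 17
135 × 17 = 2295

MMCCXCV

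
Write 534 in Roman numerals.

Convert 534 to Roman numerals:
  534 contains 1×500 (D)
  34 contains 3×10 (XXX)
  4 contains 1×4 (IV)

DXXXIV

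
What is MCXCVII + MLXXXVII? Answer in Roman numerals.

MCXCVII = 1197
MLXXXVII = 1087
1197 + 1087 = 2284

MMCCLXXXIV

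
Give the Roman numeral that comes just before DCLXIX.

DCLXIX = 669, so the previous integer is 669 - 1 = 668

DCLXVIII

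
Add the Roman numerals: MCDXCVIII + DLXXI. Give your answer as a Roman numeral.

MCDXCVIII = 1498
DLXXI = 571
1498 + 571 = 2069

MMLXIX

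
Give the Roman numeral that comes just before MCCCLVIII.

MCCCLVIII = 1358; previous is 1357

MCCCLVII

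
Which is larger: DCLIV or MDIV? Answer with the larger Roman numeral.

DCLIV = 654
MDIV = 1504
1504 is larger

MDIV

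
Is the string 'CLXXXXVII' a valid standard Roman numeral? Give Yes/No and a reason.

'CLXXXXVII': More than 3 consecutive X's

No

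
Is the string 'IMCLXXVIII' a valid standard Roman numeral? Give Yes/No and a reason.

'IMCLXXVIII': Invalid subtractive combination: IM

No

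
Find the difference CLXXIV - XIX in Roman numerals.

CLXXIV = 174
XIX = 19
174 - 19 = 155

CLV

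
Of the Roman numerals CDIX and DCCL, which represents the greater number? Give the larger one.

CDIX = 409
DCCL = 750
750 is larger

DCCL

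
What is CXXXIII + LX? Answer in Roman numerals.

CXXXIII = 133
LX = 60
133 + 60 = 193

CXCIII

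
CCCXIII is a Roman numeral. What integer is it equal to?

CCCXIII: C=100, C=100, C=100, X=10, I=1, I=1, I=1
100 + 100 + 100 + 10 + 1 + 1 + 1 = 313

313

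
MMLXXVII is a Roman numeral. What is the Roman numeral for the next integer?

MMLXXVII = 2077, so the next integer is 2077 + 1 = 2078

MMLXXVIII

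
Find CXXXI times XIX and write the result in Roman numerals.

CXXXI = 131
XIX = 19
131 × 19 = 2489

MMCDLXXXIX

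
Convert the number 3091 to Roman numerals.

Convert 3091 to Roman numerals:
  3091 contains 3×1000 (MMM)
  91 contains 1×90 (XC)
  1 contains 1×1 (I)

MMMXCI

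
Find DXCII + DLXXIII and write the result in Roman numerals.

DXCII = 592
DLXXIII = 573
592 + 573 = 1165

MCLXV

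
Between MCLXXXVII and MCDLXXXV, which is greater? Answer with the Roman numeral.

MCLXXXVII = 1187
MCDLXXXV = 1485
1485 is larger

MCDLXXXV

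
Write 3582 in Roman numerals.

Convert 3582 to Roman numerals:
  3582 contains 3×1000 (MMM)
  582 contains 1×500 (D)
  82 contains 1×50 (L)
  32 contains 3×10 (XXX)
  2 contains 2×1 (II)

MMMDLXXXII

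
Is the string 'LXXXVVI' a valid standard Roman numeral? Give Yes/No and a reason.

'LXXXVVI': V should not appear more than once

No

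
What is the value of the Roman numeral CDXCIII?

CDXCIII: CD=400, XC=90, I=1, I=1, I=1
400 + 90 + 1 + 1 + 1 = 493

493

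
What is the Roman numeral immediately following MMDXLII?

MMDXLII = 2542, so the next integer is 2542 + 1 = 2543

MMDXLIII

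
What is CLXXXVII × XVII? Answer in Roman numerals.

CLXXXVII = 187
XVII = 17
187 × 17 = 3179

MMMCLXXIX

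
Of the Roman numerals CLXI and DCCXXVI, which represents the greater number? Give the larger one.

CLXI = 161
DCCXXVI = 726
726 is larger

DCCXXVI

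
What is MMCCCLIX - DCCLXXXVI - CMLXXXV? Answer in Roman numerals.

MMCCCLIX = 2359, DCCLXXXVI = 786, CMLXXXV = 985
2359 - 786 = 1573
1573 - 985 = 588

DLXXXVIII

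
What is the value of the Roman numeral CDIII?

CDIII: CD=400, I=1, I=1, I=1
400 + 1 + 1 + 1 = 403

403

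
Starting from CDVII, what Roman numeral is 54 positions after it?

CDVII = 407
407 + 54 = 461

CDLXI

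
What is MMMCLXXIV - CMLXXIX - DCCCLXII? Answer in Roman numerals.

MMMCLXXIV = 3174, CMLXXIX = 979, DCCCLXII = 862
3174 - 979 = 2195
2195 - 862 = 1333

MCCCXXXIII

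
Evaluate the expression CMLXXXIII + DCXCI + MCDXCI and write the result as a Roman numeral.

CMLXXXIII = 983, DCXCI = 691, MCDXCI = 1491
983 + 691 = 1674
1674 + 1491 = 3165

MMMCLXV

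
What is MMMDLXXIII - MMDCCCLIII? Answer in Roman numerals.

MMMDLXXIII = 3573
MMDCCCLIII = 2853
3573 - 2853 = 720

DCCXX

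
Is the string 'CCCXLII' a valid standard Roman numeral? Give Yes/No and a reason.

'CCCXLII': Check the rules: uses only the symbols I, V, X, L, C, D, M; no symbol is repeated more than three times in a row; V, L and D each appear at most once; the only place a smaller symbol precedes a larger one is the allowed subtractive pair XL, the symbol right after such a pair (if any) is smaller than the pair's first symbol, and otherwise the values never increase from left to right. Value: C (100) + C (100) + C (100) + XL (40) + I (1) + I (1) = 342. So it is a valid standard Roman numeral.

Yes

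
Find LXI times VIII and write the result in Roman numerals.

LXI = 61
VIII = 8
61 × 8 = 488

CDLXXXVIII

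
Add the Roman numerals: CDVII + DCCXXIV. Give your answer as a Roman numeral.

CDVII = 407
DCCXXIV = 724
407 + 724 = 1131

MCXXXI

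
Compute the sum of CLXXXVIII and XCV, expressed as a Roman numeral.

CLXXXVIII = 188
XCV = 95
188 + 95 = 283

CCLXXXIII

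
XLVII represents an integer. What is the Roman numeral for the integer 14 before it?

XLVII = 47
47 - 14 = 33

XXXIII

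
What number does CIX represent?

CIX: C=100, IX=9
100 + 9 = 109

109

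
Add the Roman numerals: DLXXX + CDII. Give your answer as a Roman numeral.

DLXXX = 580
CDII = 402
580 + 402 = 982

CMLXXXII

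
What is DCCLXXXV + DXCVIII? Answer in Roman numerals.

DCCLXXXV = 785
DXCVIII = 598
785 + 598 = 1383

MCCCLXXXIII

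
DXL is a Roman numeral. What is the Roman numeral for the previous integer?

DXL = 540; previous is 539

DXXXIX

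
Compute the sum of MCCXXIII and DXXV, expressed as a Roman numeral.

MCCXXIII = 1223
DXXV = 525
1223 + 525 = 1748

MDCCXLVIII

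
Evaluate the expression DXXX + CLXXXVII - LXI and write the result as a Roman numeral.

DXXX = 530, CLXXXVII = 187, LXI = 61
530 + 187 = 717
717 - 61 = 656

DCLVI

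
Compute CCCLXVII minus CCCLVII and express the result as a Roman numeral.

CCCLXVII = 367
CCCLVII = 357
367 - 357 = 10

X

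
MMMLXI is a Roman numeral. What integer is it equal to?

MMMLXI: M=1000, M=1000, M=1000, L=50, X=10, I=1
1000 + 1000 + 1000 + 50 + 10 + 1 = 3061

3061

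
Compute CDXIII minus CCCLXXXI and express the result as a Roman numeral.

CDXIII = 413
CCCLXXXI = 381
413 - 381 = 32

XXXII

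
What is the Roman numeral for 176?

Convert 176 to Roman numerals:
  176 contains 1×100 (C)
  76 contains 1×50 (L)
  26 contains 2×10 (XX)
  6 contains 1×5 (V)
  1 contains 1×1 (I)

CLXXVI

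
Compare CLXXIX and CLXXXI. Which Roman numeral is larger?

CLXXIX = 179
CLXXXI = 181
181 is larger

CLXXXI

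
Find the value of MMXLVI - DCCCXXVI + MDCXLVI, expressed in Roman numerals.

MMXLVI = 2046, DCCCXXVI = 826, MDCXLVI = 1646
2046 - 826 = 1220
1220 + 1646 = 2866

MMDCCCLXVI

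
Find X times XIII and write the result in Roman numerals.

X = 10
XIII = 13
10 × 13 = 130

CXXX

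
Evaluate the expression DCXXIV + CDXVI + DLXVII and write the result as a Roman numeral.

DCXXIV = 624, CDXVI = 416, DLXVII = 567
624 + 416 = 1040
1040 + 567 = 1607

MDCVII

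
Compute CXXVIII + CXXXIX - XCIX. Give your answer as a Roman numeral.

CXXVIII = 128, CXXXIX = 139, XCIX = 99
128 + 139 = 267
267 - 99 = 168

CLXVIII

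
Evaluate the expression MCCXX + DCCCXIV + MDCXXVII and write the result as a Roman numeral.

MCCXX = 1220, DCCCXIV = 814, MDCXXVII = 1627
1220 + 814 = 2034
2034 + 1627 = 3661

MMMDCLXI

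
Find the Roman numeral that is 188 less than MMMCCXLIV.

MMMCCXLIV = 3244
3244 - 188 = 3056

MMMLVI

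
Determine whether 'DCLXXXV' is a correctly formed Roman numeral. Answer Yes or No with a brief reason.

'DCLXXXV': Check the rules: uses only the symbols I, V, X, L, C, D, M; no symbol is repeated more than three times in a row; V, L and D each appear at most once; no smaller symbol precedes a larger one (values never increase from left to right). Value: D (500) + C (100) + L (50) + X (10) + X (10) + X (10) + V (5) = 685. So it is a valid standard Roman numeral.

Yes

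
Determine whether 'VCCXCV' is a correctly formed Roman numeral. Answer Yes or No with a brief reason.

'VCCXCV': V should not appear more than once

No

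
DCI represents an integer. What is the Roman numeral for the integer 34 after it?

DCI = 601
601 + 34 = 635

DCXXXV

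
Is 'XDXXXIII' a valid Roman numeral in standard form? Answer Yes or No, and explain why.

'XDXXXIII': Invalid subtractive combination: XD

No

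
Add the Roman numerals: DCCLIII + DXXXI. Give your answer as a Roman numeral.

DCCLIII = 753
DXXXI = 531
753 + 531 = 1284

MCCLXXXIV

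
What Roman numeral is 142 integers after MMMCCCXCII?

MMMCCCXCII = 3392
3392 + 142 = 3534

MMMDXXXIV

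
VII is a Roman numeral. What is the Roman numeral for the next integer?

VII = 7; next is 8

VIII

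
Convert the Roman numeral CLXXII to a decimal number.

CLXXII: C=100, L=50, X=10, X=10, I=1, I=1
100 + 50 + 10 + 10 + 1 + 1 = 172

172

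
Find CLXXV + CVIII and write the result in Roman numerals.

CLXXV = 175
CVIII = 108
175 + 108 = 283

CCLXXXIII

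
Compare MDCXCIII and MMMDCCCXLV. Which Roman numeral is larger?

MDCXCIII = 1693
MMMDCCCXLV = 3845
3845 is larger

MMMDCCCXLV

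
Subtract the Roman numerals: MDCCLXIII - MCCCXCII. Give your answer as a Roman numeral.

MDCCLXIII = 1763
MCCCXCII = 1392
1763 - 1392 = 371

CCCLXXI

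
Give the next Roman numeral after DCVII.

DCVII = 607; next is 608

DCVIII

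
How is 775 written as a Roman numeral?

Convert 775 to Roman numerals:
  775 contains 1×500 (D)
  275 contains 2×100 (CC)
  75 contains 1×50 (L)
  25 contains 2×10 (XX)
  5 contains 1×5 (V)

DCCLXXV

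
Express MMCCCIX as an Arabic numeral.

MMCCCIX: M=1000, M=1000, C=100, C=100, C=100, IX=9
1000 + 1000 + 100 + 100 + 100 + 9 = 2309

2309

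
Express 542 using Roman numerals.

Convert 542 to Roman numerals:
  542 contains 1×500 (D)
  42 contains 1×40 (XL)
  2 contains 2×1 (II)

DXLII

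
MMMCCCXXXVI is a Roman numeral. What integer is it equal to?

MMMCCCXXXVI: M=1000, M=1000, M=1000, C=100, C=100, C=100, X=10, X=10, X=10, V=5, I=1
1000 + 1000 + 1000 + 100 + 100 + 100 + 10 + 10 + 10 + 5 + 1 = 3336

3336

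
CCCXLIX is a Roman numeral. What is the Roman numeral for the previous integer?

CCCXLIX = 349, so the previous integer is 349 - 1 = 348

CCCXLVIII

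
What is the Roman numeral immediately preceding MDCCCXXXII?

MDCCCXXXII = 1832, so the previous integer is 1832 - 1 = 1831

MDCCCXXXI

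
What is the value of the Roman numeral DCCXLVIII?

DCCXLVIII: D=500, C=100, C=100, XL=40, V=5, I=1, I=1, I=1
500 + 100 + 100 + 40 + 5 + 1 + 1 + 1 = 748

748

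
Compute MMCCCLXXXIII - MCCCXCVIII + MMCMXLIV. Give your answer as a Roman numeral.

MMCCCLXXXIII = 2383, MCCCXCVIII = 1398, MMCMXLIV = 2944
2383 - 1398 = 985
985 + 2944 = 3929

MMMCMXXIX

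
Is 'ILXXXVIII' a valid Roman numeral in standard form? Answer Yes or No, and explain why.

'ILXXXVIII': Invalid subtractive combination: IL

No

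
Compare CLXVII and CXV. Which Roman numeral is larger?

CLXVII = 167
CXV = 115
167 is larger

CLXVII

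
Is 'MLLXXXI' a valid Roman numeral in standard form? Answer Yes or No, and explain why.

'MLLXXXI': L should not appear more than once

No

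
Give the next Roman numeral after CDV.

CDV = 405, so the next integer is 405 + 1 = 406

CDVI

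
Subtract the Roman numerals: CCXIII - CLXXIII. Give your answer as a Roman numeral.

CCXIII = 213
CLXXIII = 173
213 - 173 = 40

XL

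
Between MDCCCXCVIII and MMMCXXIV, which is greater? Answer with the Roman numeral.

MDCCCXCVIII = 1898
MMMCXXIV = 3124
3124 is larger

MMMCXXIV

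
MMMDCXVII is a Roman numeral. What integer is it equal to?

MMMDCXVII: M=1000, M=1000, M=1000, D=500, C=100, X=10, V=5, I=1, I=1
1000 + 1000 + 1000 + 500 + 100 + 10 + 5 + 1 + 1 = 3617

3617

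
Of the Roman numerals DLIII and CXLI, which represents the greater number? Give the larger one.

DLIII = 553
CXLI = 141
553 is larger

DLIII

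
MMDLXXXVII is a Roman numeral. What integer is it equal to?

MMDLXXXVII: M=1000, M=1000, D=500, L=50, X=10, X=10, X=10, V=5, I=1, I=1
1000 + 1000 + 500 + 50 + 10 + 10 + 10 + 5 + 1 + 1 = 2587

2587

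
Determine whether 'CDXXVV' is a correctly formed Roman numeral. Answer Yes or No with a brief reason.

'CDXXVV': V should not appear more than once

No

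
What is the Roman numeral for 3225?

Convert 3225 to Roman numerals:
  3225 contains 3×1000 (MMM)
  225 contains 2×100 (CC)
  25 contains 2×10 (XX)
  5 contains 1×5 (V)

MMMCCXXV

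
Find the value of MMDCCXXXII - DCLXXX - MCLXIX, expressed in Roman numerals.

MMDCCXXXII = 2732, DCLXXX = 680, MCLXIX = 1169
2732 - 680 = 2052
2052 - 1169 = 883

DCCCLXXXIII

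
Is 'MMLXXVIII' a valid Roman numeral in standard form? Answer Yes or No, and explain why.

'MMLXXVIII': Check the rules: uses only the symbols I, V, X, L, C, D, M; no symbol is repeated more than three times in a row; V, L and D each appear at most once; no smaller symbol precedes a larger one (values never increase from left to right). Value: M (1000) + M (1000) + L (50) + X (10) + X (10) + V (5) + I (1) + I (1) + I (1) = 2078. So it is a valid standard Roman numeral.

Yes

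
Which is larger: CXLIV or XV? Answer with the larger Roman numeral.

CXLIV = 144
XV = 15
144 is larger

CXLIV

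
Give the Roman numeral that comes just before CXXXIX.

CXXXIX = 139, so the previous integer is 139 - 1 = 138

CXXXVIII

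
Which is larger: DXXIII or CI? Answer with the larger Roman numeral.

DXXIII = 523
CI = 101
523 is larger

DXXIII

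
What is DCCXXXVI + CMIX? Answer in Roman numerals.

DCCXXXVI = 736
CMIX = 909
736 + 909 = 1645

MDCXLV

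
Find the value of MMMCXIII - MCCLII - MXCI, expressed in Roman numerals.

MMMCXIII = 3113, MCCLII = 1252, MXCI = 1091
3113 - 1252 = 1861
1861 - 1091 = 770

DCCLXX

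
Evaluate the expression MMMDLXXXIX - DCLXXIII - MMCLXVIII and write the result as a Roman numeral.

MMMDLXXXIX = 3589, DCLXXIII = 673, MMCLXVIII = 2168
3589 - 673 = 2916
2916 - 2168 = 748

DCCXLVIII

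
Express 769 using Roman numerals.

Convert 769 to Roman numerals:
  769 contains 1×500 (D)
  269 contains 2×100 (CC)
  69 contains 1×50 (L)
  19 contains 1×10 (X)
  9 contains 1×9 (IX)

DCCLXIX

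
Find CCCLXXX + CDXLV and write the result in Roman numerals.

CCCLXXX = 380
CDXLV = 445
380 + 445 = 825

DCCCXXV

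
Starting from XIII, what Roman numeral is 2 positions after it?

XIII = 13
13 + 2 = 15

XV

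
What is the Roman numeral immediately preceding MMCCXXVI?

MMCCXXVI = 2226, so the previous integer is 2226 - 1 = 2225

MMCCXXV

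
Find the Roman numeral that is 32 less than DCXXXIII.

DCXXXIII = 633
633 - 32 = 601

DCI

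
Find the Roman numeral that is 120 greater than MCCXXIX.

MCCXXIX = 1229
1229 + 120 = 1349

MCCCXLIX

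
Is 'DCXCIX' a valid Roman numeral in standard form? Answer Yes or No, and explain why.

'DCXCIX': Check the rules: uses only the symbols I, V, X, L, C, D, M; no symbol is repeated more than three times in a row; V, L and D each appear at most once; the only places a smaller symbol precedes a larger one are the allowed subtractive pairs XC, IX, the symbol right after such a pair (if any) is smaller than the pair's first symbol, and otherwise the values never increase from left to right. Value: D (500) + C (100) + XC (90) + IX (9) = 699. So it is a valid standard Roman numeral.

Yes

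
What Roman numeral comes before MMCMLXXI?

MMCMLXXI = 2971, so the previous integer is 2971 - 1 = 2970

MMCMLXX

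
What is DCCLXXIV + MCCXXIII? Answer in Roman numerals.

DCCLXXIV = 774
MCCXXIII = 1223
774 + 1223 = 1997

MCMXCVII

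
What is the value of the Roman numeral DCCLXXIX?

DCCLXXIX: D=500, C=100, C=100, L=50, X=10, X=10, IX=9
500 + 100 + 100 + 50 + 10 + 10 + 9 = 779

779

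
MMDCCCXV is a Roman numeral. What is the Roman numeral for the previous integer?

MMDCCCXV = 2815; previous is 2814

MMDCCCXIV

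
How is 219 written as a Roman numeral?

Convert 219 to Roman numerals:
  219 contains 2×100 (CC)
  19 contains 1×10 (X)
  9 contains 1×9 (IX)

CCXIX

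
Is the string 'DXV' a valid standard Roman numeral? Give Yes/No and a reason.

'DXV': Check the rules: uses only the symbols I, V, X, L, C, D, M; no symbol is repeated more than three times in a row; V, L and D each appear at most once; no smaller symbol precedes a larger one (values never increase from left to right). Value: D (500) + X (10) + V (5) = 515. So it is a valid standard Roman numeral.

Yes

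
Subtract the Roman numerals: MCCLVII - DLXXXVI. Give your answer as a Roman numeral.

MCCLVII = 1257
DLXXXVI = 586
1257 - 586 = 671

DCLXXI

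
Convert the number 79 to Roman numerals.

Convert 79 to Roman numerals:
  79 contains 1×50 (L)
  29 contains 2×10 (XX)
  9 contains 1×9 (IX)

LXXIX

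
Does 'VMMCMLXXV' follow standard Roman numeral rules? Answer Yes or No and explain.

'VMMCMLXXV': V should not appear more than once

No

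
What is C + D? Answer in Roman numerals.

C = 100
D = 500
100 + 500 = 600

DC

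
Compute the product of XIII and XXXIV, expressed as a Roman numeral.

XIII = 13
XXXIV = 34
13 × 34 = 442

CDXLII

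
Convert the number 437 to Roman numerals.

Convert 437 to Roman numerals:
  437 contains 1×400 (CD)
  37 contains 3×10 (XXX)
  7 contains 1×5 (V)
  2 contains 2×1 (II)

CDXXXVII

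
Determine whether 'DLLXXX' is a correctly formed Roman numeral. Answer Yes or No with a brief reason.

'DLLXXX': L should not appear more than once

No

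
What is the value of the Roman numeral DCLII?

DCLII: D=500, C=100, L=50, I=1, I=1
500 + 100 + 50 + 1 + 1 = 652

652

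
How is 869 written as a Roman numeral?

Convert 869 to Roman numerals:
  869 contains 1×500 (D)
  369 contains 3×100 (CCC)
  69 contains 1×50 (L)
  19 contains 1×10 (X)
  9 contains 1×9 (IX)

DCCCLXIX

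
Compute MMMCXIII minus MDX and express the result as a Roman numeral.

MMMCXIII = 3113
MDX = 1510
3113 - 1510 = 1603

MDCIII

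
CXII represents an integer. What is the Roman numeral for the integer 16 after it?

CXII = 112
112 + 16 = 128

CXXVIII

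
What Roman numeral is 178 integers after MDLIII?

MDLIII = 1553
1553 + 178 = 1731

MDCCXXXI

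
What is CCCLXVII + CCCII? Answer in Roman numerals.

CCCLXVII = 367
CCCII = 302
367 + 302 = 669

DCLXIX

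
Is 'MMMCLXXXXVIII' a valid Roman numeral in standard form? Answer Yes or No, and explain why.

'MMMCLXXXXVIII': More than 3 consecutive X's

No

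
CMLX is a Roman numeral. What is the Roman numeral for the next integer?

CMLX = 960; next is 961

CMLXI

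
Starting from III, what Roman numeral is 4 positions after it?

III = 3
3 + 4 = 7

VII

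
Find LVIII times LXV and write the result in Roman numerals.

LVIII = 58
LXV = 65
58 × 65 = 3770

MMMDCCLXX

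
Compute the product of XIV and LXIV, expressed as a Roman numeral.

XIV = 14
LXIV = 64
14 × 64 = 896

DCCCXCVI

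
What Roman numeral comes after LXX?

LXX = 70, so the next integer is 70 + 1 = 71

LXXI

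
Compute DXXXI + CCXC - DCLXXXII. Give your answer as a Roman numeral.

DXXXI = 531, CCXC = 290, DCLXXXII = 682
531 + 290 = 821
821 - 682 = 139

CXXXIX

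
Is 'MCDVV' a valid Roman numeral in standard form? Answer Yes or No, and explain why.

'MCDVV': V should not appear more than once

No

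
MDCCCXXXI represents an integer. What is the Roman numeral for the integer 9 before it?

MDCCCXXXI = 1831
1831 - 9 = 1822

MDCCCXXII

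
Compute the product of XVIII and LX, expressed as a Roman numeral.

XVIII = 18
LX = 60
18 × 60 = 1080

MLXXX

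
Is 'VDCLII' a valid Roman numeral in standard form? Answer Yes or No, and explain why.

'VDCLII': Invalid subtractive combination: VD

No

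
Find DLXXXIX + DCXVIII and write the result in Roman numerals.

DLXXXIX = 589
DCXVIII = 618
589 + 618 = 1207

MCCVII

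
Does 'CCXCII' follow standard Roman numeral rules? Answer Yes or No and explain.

'CCXCII': Check the rules: uses only the symbols I, V, X, L, C, D, M; no symbol is repeated more than three times in a row; V, L and D each appear at most once; the only place a smaller symbol precedes a larger one is the allowed subtractive pair XC, the symbol right after such a pair (if any) is smaller than the pair's first symbol, and otherwise the values never increase from left to right. Value: C (100) + C (100) + XC (90) + I (1) + I (1) = 292. So it is a valid standard Roman numeral.

Yes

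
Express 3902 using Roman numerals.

Convert 3902 to Roman numerals:
  3902 contains 3×1000 (MMM)
  902 contains 1×900 (CM)
  2 contains 2×1 (II)

MMMCMII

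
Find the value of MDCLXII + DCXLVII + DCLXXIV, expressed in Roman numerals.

MDCLXII = 1662, DCXLVII = 647, DCLXXIV = 674
1662 + 647 = 2309
2309 + 674 = 2983

MMCMLXXXIII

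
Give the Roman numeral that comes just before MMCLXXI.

MMCLXXI = 2171; previous is 2170

MMCLXX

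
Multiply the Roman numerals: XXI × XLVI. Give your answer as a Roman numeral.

XXI = 21
XLVI = 46
21 × 46 = 966

CMLXVI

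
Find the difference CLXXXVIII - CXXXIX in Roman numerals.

CLXXXVIII = 188
CXXXIX = 139
188 - 139 = 49

XLIX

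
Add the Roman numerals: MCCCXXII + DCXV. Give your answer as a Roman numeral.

MCCCXXII = 1322
DCXV = 615
1322 + 615 = 1937

MCMXXXVII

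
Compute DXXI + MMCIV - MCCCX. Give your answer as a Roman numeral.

DXXI = 521, MMCIV = 2104, MCCCX = 1310
521 + 2104 = 2625
2625 - 1310 = 1315

MCCCXV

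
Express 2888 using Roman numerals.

Convert 2888 to Roman numerals:
  2888 contains 2×1000 (MM)
  888 contains 1×500 (D)
  388 contains 3×100 (CCC)
  88 contains 1×50 (L)
  38 contains 3×10 (XXX)
  8 contains 1×5 (V)
  3 contains 3×1 (III)

MMDCCCLXXXVIII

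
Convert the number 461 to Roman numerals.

Convert 461 to Roman numerals:
  461 contains 1×400 (CD)
  61 contains 1×50 (L)
  11 contains 1×10 (X)
  1 contains 1×1 (I)

CDLXI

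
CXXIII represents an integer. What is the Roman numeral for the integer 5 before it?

CXXIII = 123
123 - 5 = 118

CXVIII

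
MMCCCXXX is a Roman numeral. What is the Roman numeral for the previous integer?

MMCCCXXX = 2330, so the previous integer is 2330 - 1 = 2329

MMCCCXXIX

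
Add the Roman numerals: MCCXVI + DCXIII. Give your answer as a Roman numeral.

MCCXVI = 1216
DCXIII = 613
1216 + 613 = 1829

MDCCCXXIX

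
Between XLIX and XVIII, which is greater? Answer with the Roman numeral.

XLIX = 49
XVIII = 18
49 is larger

XLIX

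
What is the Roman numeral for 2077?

Convert 2077 to Roman numerals:
  2077 contains 2×1000 (MM)
  77 contains 1×50 (L)
  27 contains 2×10 (XX)
  7 contains 1×5 (V)
  2 contains 2×1 (II)

MMLXXVII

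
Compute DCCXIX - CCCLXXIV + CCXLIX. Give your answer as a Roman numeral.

DCCXIX = 719, CCCLXXIV = 374, CCXLIX = 249
719 - 374 = 345
345 + 249 = 594

DXCIV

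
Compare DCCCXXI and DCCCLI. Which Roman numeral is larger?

DCCCXXI = 821
DCCCLI = 851
851 is larger

DCCCLI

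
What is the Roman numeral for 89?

Convert 89 to Roman numerals:
  89 contains 1×50 (L)
  39 contains 3×10 (XXX)
  9 contains 1×9 (IX)

LXXXIX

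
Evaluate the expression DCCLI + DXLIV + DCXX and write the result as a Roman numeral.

DCCLI = 751, DXLIV = 544, DCXX = 620
751 + 544 = 1295
1295 + 620 = 1915

MCMXV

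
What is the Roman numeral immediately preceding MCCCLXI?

MCCCLXI = 1361; previous is 1360

MCCCLX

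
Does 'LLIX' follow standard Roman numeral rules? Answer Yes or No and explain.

'LLIX': L should not appear more than once

No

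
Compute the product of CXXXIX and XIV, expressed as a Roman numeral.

CXXXIX = 139
XIV = 14
139 × 14 = 1946

MCMXLVI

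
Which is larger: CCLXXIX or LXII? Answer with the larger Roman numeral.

CCLXXIX = 279
LXII = 62
279 is larger

CCLXXIX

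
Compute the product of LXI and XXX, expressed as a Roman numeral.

LXI = 61
XXX = 30
61 × 30 = 1830

MDCCCXXX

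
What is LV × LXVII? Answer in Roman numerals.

LV = 55
LXVII = 67
55 × 67 = 3685

MMMDCLXXXV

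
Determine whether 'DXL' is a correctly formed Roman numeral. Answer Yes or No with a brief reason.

'DXL': Check the rules: uses only the symbols I, V, X, L, C, D, M; no symbol is repeated more than three times in a row; V, L and D each appear at most once; the only place a smaller symbol precedes a larger one is the allowed subtractive pair XL, the symbol right after such a pair (if any) is smaller than the pair's first symbol, and otherwise the values never increase from left to right. Value: D (500) + XL (40) = 540. So it is a valid standard Roman numeral.

Yes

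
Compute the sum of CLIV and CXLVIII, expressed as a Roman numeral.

CLIV = 154
CXLVIII = 148
154 + 148 = 302

CCCII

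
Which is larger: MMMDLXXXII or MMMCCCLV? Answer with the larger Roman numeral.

MMMDLXXXII = 3582
MMMCCCLV = 3355
3582 is larger

MMMDLXXXII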